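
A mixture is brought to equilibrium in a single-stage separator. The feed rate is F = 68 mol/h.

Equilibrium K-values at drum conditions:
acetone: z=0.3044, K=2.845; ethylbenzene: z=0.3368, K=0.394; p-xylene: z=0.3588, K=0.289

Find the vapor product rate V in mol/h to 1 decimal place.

Let β = V/F and solve Σ zᵢ(Kᵢ−1)/(1+β(Kᵢ−1)) = 0.
g(0) = ΣzᵢKᵢ − 1 = 0.1024 and g(1) = 1 − Σzᵢ/Kᵢ = -1.2033, so a root lies in (0, 1).
Newton iteration, β⁰ = 0.5:
  β = 0.5000: g = -0.39652, g' = -0.9716 → β = 0.0919
  β = 0.0919: g = -0.00888, g' = -1.1039 → β = 0.0839
Converged at β = 0.0839.
Then V = β·F = 0.0839·68 = 5.7 mol/h and L = F − V = 62.3 mol/h.

V = 5.7 mol/h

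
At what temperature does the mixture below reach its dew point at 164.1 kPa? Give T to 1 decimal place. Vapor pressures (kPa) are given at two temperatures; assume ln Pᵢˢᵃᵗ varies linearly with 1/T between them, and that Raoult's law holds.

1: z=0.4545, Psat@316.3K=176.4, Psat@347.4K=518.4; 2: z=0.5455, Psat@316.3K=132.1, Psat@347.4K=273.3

T = 319.5 K

Dew-point temperature: Σzᵢ·P/Pᵢˢᵃᵗ(T) = 1. Interpolate ln Pᵢˢᵃᵗ = aᵢ + bᵢ/T.
  T = 316.3 K: ΣzᵢP/Pᵢˢᵃᵗ = 1.1005
  T = 347.4 K: ΣzᵢP/Pᵢˢᵃᵗ = 0.4714
  T = 331.9 K: ΣzᵢP/Pᵢˢᵃᵗ = 0.7027
  T = 324.1 K: ΣzᵢP/Pᵢˢᵃᵗ = 0.8738
  T = 320.2 K: ΣzᵢP/Pᵢˢᵃᵗ = 0.9790
  T = 318.2 K: ΣzᵢP/Pᵢˢᵃᵗ = 1.0390
Interpolating between 318.2 K and 320.2 K gives T ≈ 319.5 K.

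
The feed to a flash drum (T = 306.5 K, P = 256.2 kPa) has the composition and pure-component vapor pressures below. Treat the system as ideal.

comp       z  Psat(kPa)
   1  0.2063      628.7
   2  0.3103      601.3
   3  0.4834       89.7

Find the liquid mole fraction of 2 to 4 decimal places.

x_2 = 0.1937

Raoult's law: Kᵢ = Pᵢˢᵃᵗ/P = Pᵢˢᵃᵗ/256.2.
  K_1 = 628.7/256.2 = 2.453942, K_2 = 601.3/256.2 = 2.346995, K_3 = 89.7/256.2 = 0.350117
Iterate (Newton) starting at ψ = 0.67:
  ψ = 0.6700: g = -0.18480, g' = -0.9080 → ψ = 0.4665
  ψ = 0.4665: g = -0.01540, g' = -0.7876 → ψ = 0.4469
Converged at ψ = 0.4469.
Compositions from xᵢ = zᵢ/(1+ψ(Kᵢ−1)), yᵢ = Kᵢxᵢ:
  1: x = 0.1251, y = 0.3069
  2: x = 0.1937, y = 0.4546
  3: x = 0.6812, y = 0.2385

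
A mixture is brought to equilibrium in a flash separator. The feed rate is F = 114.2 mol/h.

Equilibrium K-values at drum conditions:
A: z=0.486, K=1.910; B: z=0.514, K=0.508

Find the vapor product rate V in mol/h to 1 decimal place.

V = 48.3 mol/h

Rachford–Rice: g(V/F) = Σ zᵢ(Kᵢ−1)/(1+V/F(Kᵢ−1)) = 0.
Check two-phase: ΣzᵢKᵢ = 1.189 > 1 and Σzᵢ/Kᵢ = 1.266 > 1, so g(0) = 0.189 > 0 and g(1) = -0.266 < 0.
Newton iteration, V/F⁰ = 0.36:
  V/F = 0.360: g = 0.0258, g' = -0.412 → V/F = 0.423
Converged at V/F = 0.423.
Then V = V/F·F = 0.4230·114.2 = 48.3 mol/h and L = F − V = 65.9 mol/h.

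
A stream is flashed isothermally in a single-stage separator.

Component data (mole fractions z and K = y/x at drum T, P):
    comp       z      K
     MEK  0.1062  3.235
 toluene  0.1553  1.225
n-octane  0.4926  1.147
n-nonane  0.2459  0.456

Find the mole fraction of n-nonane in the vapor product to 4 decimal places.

Newton–Raphson from ψ = 0.5:
  ψ = 0.5000: g = 0.02721, g' = -0.2712 → ψ = 0.6003
  ψ = 0.6003: g = 0.00005, g' = -0.2723 → ψ = 0.6005
Converged at ψ = 0.6005.
Compositions from xᵢ = zᵢ/(1+ψ(Kᵢ−1)), yᵢ = Kᵢxᵢ:
  MEK: x = 0.0453, y = 0.1467
  toluene: x = 0.1368, y = 0.1676
  n-octane: x = 0.4526, y = 0.5192
  n-nonane: x = 0.3652, y = 0.1665

y_n-nonane = 0.1665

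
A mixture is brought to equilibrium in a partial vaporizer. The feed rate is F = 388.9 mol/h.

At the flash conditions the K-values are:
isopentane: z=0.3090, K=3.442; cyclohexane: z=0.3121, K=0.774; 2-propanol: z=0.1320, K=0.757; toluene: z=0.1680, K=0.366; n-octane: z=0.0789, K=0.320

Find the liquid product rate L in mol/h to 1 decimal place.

Material balance + equilibrium reduce to Σ zᵢ(Kᵢ−1)/(1+V/F(Kᵢ−1)) = 0.
g(0) = ΣzᵢKᵢ − 1 = 0.4918 and g(1) = 1 − Σzᵢ/Kᵢ = -0.3730, so a root lies in (0, 1).
Iterate (Newton) starting at V/F = 0.36:
  V/F = 0.3600: g = 0.08057, g' = -0.7274 → V/F = 0.4708
  V/F = 0.4708: g = 0.00514, g' = -0.6448 → V/F = 0.4787
  V/F = 0.4787: g = 0.00002, g' = -0.6411 → V/F = 0.4788
Converged at V/F = 0.4788.
Then V = V/F·F = 0.4788·388.9 = 186.2 mol/h and L = F − V = 202.7 mol/h.

L = 202.7 mol/h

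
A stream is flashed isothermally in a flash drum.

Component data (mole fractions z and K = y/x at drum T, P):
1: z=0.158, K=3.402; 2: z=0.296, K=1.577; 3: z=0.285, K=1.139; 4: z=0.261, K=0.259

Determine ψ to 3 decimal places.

Newton iteration, ψ⁰ = 0.42:
  ψ = 0.420: g = 0.0830, g' = -0.597 → ψ = 0.559
  ψ = 0.559: g = -0.0024, g' = -0.645 → ψ = 0.555
Converged at ψ = 0.555.

ψ = 0.555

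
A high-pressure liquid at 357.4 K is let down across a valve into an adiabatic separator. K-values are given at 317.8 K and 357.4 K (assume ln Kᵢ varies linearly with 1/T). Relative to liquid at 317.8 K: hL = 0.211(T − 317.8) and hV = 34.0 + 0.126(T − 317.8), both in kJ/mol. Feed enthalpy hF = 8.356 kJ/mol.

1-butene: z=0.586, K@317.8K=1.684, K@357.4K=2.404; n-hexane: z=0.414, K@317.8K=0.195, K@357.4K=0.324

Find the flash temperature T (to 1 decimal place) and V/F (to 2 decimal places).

Adiabatic flash: solve Rachford–Rice at each trial T, then check hF = ψ·hV(T) + (1−ψ)·hL(T).
  T = 317.8 K: K = (1.684, 0.195), RR gives ψ = 0.123, H_out = 4.171 kJ/mol
  T = 357.4 K: K = (2.404, 0.324), RR gives ψ = 0.572, H_out = 25.878 kJ/mol
  T = 337.6 K: K = (2.033, 0.255), RR gives ψ = 0.386, H_out = 16.652 kJ/mol
  T = 327.7 K: K = (1.856, 0.224), RR gives ψ = 0.271, H_out = 11.083 kJ/mol
  T = 322.8 K: K = (1.770, 0.209), RR gives ψ = 0.203, H_out = 7.885 kJ/mol
  T = 325.2 K: K = (1.812, 0.216), RR gives ψ = 0.238, H_out = 9.498 kJ/mol
Linear interpolation between T = 322.8 (H_out = 7.885) and T = 325.2 (H_out = 9.498) on hF = 8.356 gives T ≈ 323.5 K, at which ψ = 0.21.

T = 323.5 K, V/F = 0.21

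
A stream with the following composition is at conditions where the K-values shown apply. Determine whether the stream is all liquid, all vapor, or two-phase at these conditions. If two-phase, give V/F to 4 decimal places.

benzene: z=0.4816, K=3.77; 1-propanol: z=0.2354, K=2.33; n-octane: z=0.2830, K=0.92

ΣzᵢKᵢ = 2.6245; Σzᵢ/Kᵢ = 0.5364.
Since Σzᵢ/Kᵢ < 1 the mixture is above its dew point — single vapor phase.

all vapor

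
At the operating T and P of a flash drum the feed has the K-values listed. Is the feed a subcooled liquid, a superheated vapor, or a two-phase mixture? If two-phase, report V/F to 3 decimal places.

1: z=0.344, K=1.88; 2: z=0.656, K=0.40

subcooled liquid

ΣzᵢKᵢ = 0.909; Σzᵢ/Kᵢ = 1.823.
Since ΣzᵢKᵢ < 1 the mixture is below its bubble point — single liquid phase.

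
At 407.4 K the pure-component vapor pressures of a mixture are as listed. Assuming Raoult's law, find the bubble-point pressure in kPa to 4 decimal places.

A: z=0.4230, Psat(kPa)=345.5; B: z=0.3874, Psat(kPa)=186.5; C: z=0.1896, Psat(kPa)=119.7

Pbub = 241.0917 kPa

At the bubble point ψ → 0, so ΣzᵢKᵢ = 1 with Kᵢ = Pᵢˢᵃᵗ/P ⇒ P = ΣzᵢPᵢˢᵃᵗ.
P = 0.4230·345.5 + 0.3874·186.5 + 0.1896·119.7 = 241.0917 kPa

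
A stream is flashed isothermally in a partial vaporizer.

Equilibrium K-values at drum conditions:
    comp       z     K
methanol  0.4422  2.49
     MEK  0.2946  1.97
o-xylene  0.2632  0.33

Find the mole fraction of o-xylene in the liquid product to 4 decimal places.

Rachford–Rice: g(β) = Σ zᵢ(Kᵢ−1)/(1+β(Kᵢ−1)) = 0.
Feasibility: ΣzᵢKᵢ = 1.7683, Σzᵢ/Kᵢ = 1.1247 — both > 1, two phases present.
Newton iteration, β⁰ = 0.59:
  β = 0.5900: g = 0.24076, g' = -0.7133 → β = 0.9275
  β = 0.9275: g = -0.03882, g' = -1.0743 → β = 0.8914
  β = 0.8914: g = -0.00159, g' = -0.9892 → β = 0.8898
Converged at β = 0.8898.
Compositions from xᵢ = zᵢ/(1+β(Kᵢ−1)), yᵢ = Kᵢxᵢ:
  methanol: x = 0.1901, y = 0.4734
  MEK: x = 0.1581, y = 0.3115
  o-xylene: x = 0.6517, y = 0.2151

x_o-xylene = 0.6517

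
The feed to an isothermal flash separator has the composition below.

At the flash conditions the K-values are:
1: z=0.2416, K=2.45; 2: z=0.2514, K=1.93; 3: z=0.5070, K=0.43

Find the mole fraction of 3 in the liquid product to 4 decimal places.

x_3 = 0.6716

Let β = V/F and solve Σ zᵢ(Kᵢ−1)/(1+β(Kᵢ−1)) = 0.
g(0) = ΣzᵢKᵢ − 1 = 0.2951 and g(1) = 1 − Σzᵢ/Kᵢ = -0.4079, so a root lies in (0, 1).
Newton iteration, β⁰ = 0.55:
  β = 0.5500: g = -0.07139, g' = -0.6019 → β = 0.4314
  β = 0.4314: g = -0.00086, g' = -0.5927 → β = 0.4300
Converged at β = 0.4300.
Compositions from xᵢ = zᵢ/(1+β(Kᵢ−1)), yᵢ = Kᵢxᵢ:
  1: x = 0.1488, y = 0.3646
  2: x = 0.1796, y = 0.3466
  3: x = 0.6716, y = 0.2888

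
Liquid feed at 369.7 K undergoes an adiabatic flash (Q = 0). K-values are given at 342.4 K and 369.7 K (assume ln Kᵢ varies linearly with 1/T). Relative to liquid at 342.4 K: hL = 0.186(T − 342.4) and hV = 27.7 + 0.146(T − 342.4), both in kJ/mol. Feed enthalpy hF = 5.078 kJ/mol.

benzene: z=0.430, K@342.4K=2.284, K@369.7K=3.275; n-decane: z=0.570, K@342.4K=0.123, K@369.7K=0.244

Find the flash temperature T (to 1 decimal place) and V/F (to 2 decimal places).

Adiabatic flash: solve Rachford–Rice at each trial T, then check hF = ψ·hV(T) + (1−ψ)·hL(T).
  T = 342.4 K: K = (2.284, 0.123), RR gives ψ = 0.046, H_out = 1.285 kJ/mol
  T = 369.7 K: K = (3.275, 0.244), RR gives ψ = 0.318, H_out = 13.545 kJ/mol
  T = 356.0 K: K = (2.752, 0.175), RR gives ψ = 0.196, H_out = 7.855 kJ/mol
  T = 349.2 K: K = (2.512, 0.147), RR gives ψ = 0.127, H_out = 4.755 kJ/mol
  T = 352.6 K: K = (2.630, 0.161), RR gives ψ = 0.163, H_out = 6.341 kJ/mol
  T = 350.9 K: K = (2.571, 0.154), RR gives ψ = 0.145, H_out = 5.558 kJ/mol
Linear interpolation between T = 349.2 (H_out = 4.755) and T = 350.9 (H_out = 5.558) on hF = 5.078 gives T ≈ 349.9 K, at which ψ = 0.13.

T = 349.9 K, V/F = 0.13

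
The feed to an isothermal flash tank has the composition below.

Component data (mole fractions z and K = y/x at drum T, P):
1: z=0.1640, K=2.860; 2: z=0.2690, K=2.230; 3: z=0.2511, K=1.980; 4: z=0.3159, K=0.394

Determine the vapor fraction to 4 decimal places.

ψ = 0.8755

Material balance + equilibrium reduce to Σ zᵢ(Kᵢ−1)/(1+ψ(Kᵢ−1)) = 0.
Feasibility: ΣzᵢKᵢ = 1.6906, Σzᵢ/Kᵢ = 1.1066 — both > 1, two phases present.
Newton–Raphson from ψ = 0.36:
  ψ = 0.3600: g = 0.34908, g' = -0.7206 → ψ = 0.8444
  ψ = 0.8444: g = 0.02355, g' = -0.7426 → ψ = 0.8761
  ψ = 0.8761: g = -0.00047, g' = -0.7734 → ψ = 0.8755
Converged at ψ = 0.8755.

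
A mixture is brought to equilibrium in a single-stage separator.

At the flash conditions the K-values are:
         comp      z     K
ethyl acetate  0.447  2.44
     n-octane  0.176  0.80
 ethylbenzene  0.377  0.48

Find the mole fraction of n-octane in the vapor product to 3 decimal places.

Material balance + equilibrium reduce to Σ zᵢ(Kᵢ−1)/(1+V/F(Kᵢ−1)) = 0.
Check two-phase: ΣzᵢKᵢ = 1.412 > 1 and Σzᵢ/Kᵢ = 1.189 > 1, so g(0) = 0.412 > 0 and g(1) = -0.189 < 0.
Iterate (Newton) starting at V/F = 0.64:
  V/F = 0.640: g = 0.0008, g' = -0.489 → V/F = 0.642
Converged at V/F = 0.642.
Compositions from xᵢ = zᵢ/(1+V/F(Kᵢ−1)), yᵢ = Kᵢxᵢ:
  ethyl acetate: x = 0.232, y = 0.567
  n-octane: x = 0.202, y = 0.162
  ethylbenzene: x = 0.566, y = 0.272

y_n-octane = 0.162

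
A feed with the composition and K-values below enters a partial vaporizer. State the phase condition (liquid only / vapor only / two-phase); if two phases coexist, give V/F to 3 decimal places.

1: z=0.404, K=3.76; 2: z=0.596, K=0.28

two-phase, V/F = 0.345

ΣzᵢKᵢ = 1.686; Σzᵢ/Kᵢ = 2.236.
Both exceed 1, so a two-phase solution exists.
Rachford–Rice: g(ψ) = Σ zᵢ(Kᵢ−1)/(1+ψ(Kᵢ−1)) = 0.
Iterate (Newton) starting at ψ = 0.5:
  ψ = 0.500: g = -0.2020, g' = -1.298 → ψ = 0.344
  ψ = 0.344: g = 0.0011, g' = -1.355 → ψ = 0.345
Converged at ψ = 0.345.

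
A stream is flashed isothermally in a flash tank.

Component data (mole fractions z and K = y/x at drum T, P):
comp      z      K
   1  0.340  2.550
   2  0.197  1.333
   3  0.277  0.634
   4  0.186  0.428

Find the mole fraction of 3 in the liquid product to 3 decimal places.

x_3 = 0.369

Material balance + equilibrium reduce to Σ zᵢ(Kᵢ−1)/(1+β(Kᵢ−1)) = 0.
Feasibility: ΣzᵢKᵢ = 1.385, Σzᵢ/Kᵢ = 1.153 — both > 1, two phases present.
Iterate (Newton) starting at β = 0.5:
  β = 0.500: g = 0.0800, g' = -0.450 → β = 0.678
  β = 0.678: g = 0.0020, g' = -0.437 → β = 0.682
Converged at β = 0.682.
Compositions from xᵢ = zᵢ/(1+β(Kᵢ−1)), yᵢ = Kᵢxᵢ:
  1: x = 0.165, y = 0.421
  2: x = 0.161, y = 0.214
  3: x = 0.369, y = 0.234
  4: x = 0.305, y = 0.131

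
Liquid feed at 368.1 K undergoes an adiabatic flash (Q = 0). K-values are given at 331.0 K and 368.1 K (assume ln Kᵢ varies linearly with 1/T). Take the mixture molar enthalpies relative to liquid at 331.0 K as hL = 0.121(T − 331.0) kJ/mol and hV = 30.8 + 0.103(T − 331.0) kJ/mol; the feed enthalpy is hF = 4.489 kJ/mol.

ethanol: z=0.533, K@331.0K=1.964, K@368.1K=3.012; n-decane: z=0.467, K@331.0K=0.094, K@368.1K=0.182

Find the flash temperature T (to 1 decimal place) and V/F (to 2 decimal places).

Adiabatic flash: solve Rachford–Rice at each trial T, then check hF = ψ·hV(T) + (1−ψ)·hL(T).
  T = 331.0 K: K = (1.964, 0.094), RR gives ψ = 0.104, H_out = 3.199 kJ/mol
  T = 368.1 K: K = (3.012, 0.182), RR gives ψ = 0.419, H_out = 17.129 kJ/mol
  T = 349.6 K: K = (2.461, 0.133), RR gives ψ = 0.295, H_out = 11.249 kJ/mol
  T = 340.3 K: K = (2.205, 0.112), RR gives ψ = 0.213, H_out = 7.654 kJ/mol
  T = 335.6 K: K = (2.082, 0.103), RR gives ψ = 0.162, H_out = 5.543 kJ/mol
  T = 333.3 K: K = (2.022, 0.098), RR gives ψ = 0.134, H_out = 4.411 kJ/mol
Linear interpolation between T = 333.3 (H_out = 4.411) and T = 335.6 (H_out = 5.543) on hF = 4.489 gives T ≈ 333.5 K, at which ψ = 0.14.

T = 333.5 K, V/F = 0.14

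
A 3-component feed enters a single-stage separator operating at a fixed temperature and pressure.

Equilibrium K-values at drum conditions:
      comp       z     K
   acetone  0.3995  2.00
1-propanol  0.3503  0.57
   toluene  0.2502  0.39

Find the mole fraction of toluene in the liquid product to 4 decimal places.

Let ψ = V/F and solve Σ zᵢ(Kᵢ−1)/(1+ψ(Kᵢ−1)) = 0.
Check two-phase: ΣzᵢKᵢ = 1.0962 > 1 and Σzᵢ/Kᵢ = 1.4558 > 1, so g(0) = 0.0962 > 0 and g(1) = -0.4558 < 0.
Newton iteration, ψ⁰ = 0.5:
  ψ = 0.5000: g = -0.14515, g' = -0.4754 → ψ = 0.1947
  ψ = 0.1947: g = -0.00318, g' = -0.4769 → ψ = 0.1880
Converged at ψ = 0.1880.
Compositions from xᵢ = zᵢ/(1+ψ(Kᵢ−1)), yᵢ = Kᵢxᵢ:
  acetone: x = 0.3363, y = 0.6725
  1-propanol: x = 0.3811, y = 0.2172
  toluene: x = 0.2826, y = 0.1102

x_toluene = 0.2826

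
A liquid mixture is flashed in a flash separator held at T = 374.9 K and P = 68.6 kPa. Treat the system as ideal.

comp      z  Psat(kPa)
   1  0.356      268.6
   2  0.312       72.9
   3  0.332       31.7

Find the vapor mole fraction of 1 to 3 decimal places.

y_1 = 0.408

Raoult's law: Kᵢ = Pᵢˢᵃᵗ/P = Pᵢˢᵃᵗ/68.6.
  K_1 = 268.6/68.6 = 3.91545, K_2 = 72.9/68.6 = 1.06268, K_3 = 31.7/68.6 = 0.46210
Newton iteration, β⁰ = 0.5:
  β = 0.500: g = 0.1970, g' = -0.682 → β = 0.789
  β = 0.789: g = 0.0229, g' = -0.569 → β = 0.829
Converged at β = 0.829.
Compositions from xᵢ = zᵢ/(1+β(Kᵢ−1)), yᵢ = Kᵢxᵢ:
  1: x = 0.104, y = 0.408
  2: x = 0.297, y = 0.315
  3: x = 0.599, y = 0.277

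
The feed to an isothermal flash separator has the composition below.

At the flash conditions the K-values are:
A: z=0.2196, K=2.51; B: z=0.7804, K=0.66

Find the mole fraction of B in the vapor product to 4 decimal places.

Rachford–Rice: g(ψ) = Σ zᵢ(Kᵢ−1)/(1+ψ(Kᵢ−1)) = 0.
g(0) = ΣzᵢKᵢ − 1 = 0.0663 and g(1) = 1 − Σzᵢ/Kᵢ = -0.2699, so a root lies in (0, 1).
Binary case is linear: z₁(K₁−1)(1+ψ(K₂−1)) + z₂(K₂−1)(1+ψ(K₁−1)) = 0
⇒ ψ = [z₁(K₁−1)+z₂(K₂−1)] / [−(K₁−1)(K₂−1)] = 0.06626/0.51340 = 0.1291
Compositions from xᵢ = zᵢ/(1+ψ(Kᵢ−1)), yᵢ = Kᵢxᵢ:
  A: x = 0.1838, y = 0.4613
  B: x = 0.8162, y = 0.5387

y_B = 0.5387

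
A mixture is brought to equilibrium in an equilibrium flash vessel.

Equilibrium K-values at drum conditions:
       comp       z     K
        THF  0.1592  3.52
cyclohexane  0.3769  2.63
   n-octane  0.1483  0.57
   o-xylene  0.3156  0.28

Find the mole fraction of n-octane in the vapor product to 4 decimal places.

Material balance + equilibrium reduce to Σ zᵢ(Kᵢ−1)/(1+V/F(Kᵢ−1)) = 0.
Check two-phase: ΣzᵢKᵢ = 1.7245 > 1 and Σzᵢ/Kᵢ = 1.5759 > 1, so g(0) = 0.7245 > 0 and g(1) = -0.5759 < 0.
Newton–Raphson from V/F = 0.5:
  V/F = 0.5000: g = 0.07971, g' = -0.9458 → V/F = 0.5843
  V/F = 0.5843: g = -0.00047, g' = -0.9645 → V/F = 0.5838
Converged at V/F = 0.5838.
Compositions from xᵢ = zᵢ/(1+V/F(Kᵢ−1)), yᵢ = Kᵢxᵢ:
  THF: x = 0.0644, y = 0.2268
  cyclohexane: x = 0.1931, y = 0.5079
  n-octane: x = 0.1980, y = 0.1129
  o-xylene: x = 0.5444, y = 0.1524

y_n-octane = 0.1129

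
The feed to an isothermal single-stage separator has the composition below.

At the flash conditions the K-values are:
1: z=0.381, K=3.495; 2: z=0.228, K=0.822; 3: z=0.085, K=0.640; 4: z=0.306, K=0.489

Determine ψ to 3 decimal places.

ψ = 0.729

Let ψ = V/F and solve Σ zᵢ(Kᵢ−1)/(1+ψ(Kᵢ−1)) = 0.
Check two-phase: ΣzᵢKᵢ = 1.723 > 1 and Σzᵢ/Kᵢ = 1.145 > 1, so g(0) = 0.723 > 0 and g(1) = -0.145 < 0.
Iterate (Newton) starting at ψ = 0.5:
  ψ = 0.500: g = 0.1311, g' = -0.639 → ψ = 0.705
  ψ = 0.705: g = 0.0126, g' = -0.536 → ψ = 0.729
Converged at ψ = 0.729.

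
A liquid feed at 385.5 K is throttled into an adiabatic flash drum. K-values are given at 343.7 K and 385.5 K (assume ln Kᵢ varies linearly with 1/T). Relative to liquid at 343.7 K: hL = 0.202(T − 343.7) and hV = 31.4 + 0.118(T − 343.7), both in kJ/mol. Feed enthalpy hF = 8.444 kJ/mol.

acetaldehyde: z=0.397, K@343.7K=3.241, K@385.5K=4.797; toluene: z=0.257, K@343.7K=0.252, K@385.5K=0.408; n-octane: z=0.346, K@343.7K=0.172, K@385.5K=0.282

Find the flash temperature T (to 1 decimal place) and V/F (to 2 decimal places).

Adiabatic flash: solve Rachford–Rice at each trial T, then check hF = ψ·hV(T) + (1−ψ)·hL(T).
  T = 343.7 K: K = (3.241, 0.252, 0.172), RR gives ψ = 0.231, H_out = 7.244 kJ/mol
  T = 385.5 K: K = (4.797, 0.408, 0.282), RR gives ψ = 0.437, H_out = 20.623 kJ/mol
  T = 364.6 K: K = (3.988, 0.325, 0.223), RR gives ψ = 0.339, H_out = 14.264 kJ/mol
  T = 354.1 K: K = (3.604, 0.287, 0.197), RR gives ψ = 0.287, H_out = 10.863 kJ/mol
  T = 348.9 K: K = (3.420, 0.269, 0.184), RR gives ψ = 0.260, H_out = 9.092 kJ/mol
  T = 346.3 K: K = (3.330, 0.261, 0.178), RR gives ψ = 0.245, H_out = 8.179 kJ/mol
  T = 347.6 K: K = (3.375, 0.265, 0.181), RR gives ψ = 0.253, H_out = 8.638 kJ/mol
  T = 347.0 K: K = (3.354, 0.263, 0.180), RR gives ψ = 0.249, H_out = 8.427 kJ/mol
Linear interpolation between T = 347.0 (H_out = 8.427) and T = 347.6 (H_out = 8.638) on hF = 8.444 gives T ≈ 347.0 K, at which ψ = 0.25.

T = 347.0 K, V/F = 0.25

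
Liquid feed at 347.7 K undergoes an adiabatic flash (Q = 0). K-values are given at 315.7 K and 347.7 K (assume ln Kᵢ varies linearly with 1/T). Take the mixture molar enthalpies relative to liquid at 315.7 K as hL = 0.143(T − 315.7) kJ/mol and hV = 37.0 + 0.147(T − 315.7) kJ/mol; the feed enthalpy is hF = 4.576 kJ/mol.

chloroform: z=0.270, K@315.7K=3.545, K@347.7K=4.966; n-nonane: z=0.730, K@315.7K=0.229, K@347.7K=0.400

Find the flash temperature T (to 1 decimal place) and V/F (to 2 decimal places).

T = 321.5 K, V/F = 0.10

Adiabatic flash: solve Rachford–Rice at each trial T, then check hF = ψ·hV(T) + (1−ψ)·hL(T).
  T = 315.7 K: K = (3.545, 0.229), RR gives ψ = 0.063, H_out = 2.344 kJ/mol
  T = 347.7 K: K = (4.966, 0.400), RR gives ψ = 0.266, H_out = 14.450 kJ/mol
  T = 331.7 K: K = (4.230, 0.307), RR gives ψ = 0.163, H_out = 8.347 kJ/mol
  T = 323.7 K: K = (3.881, 0.266), RR gives ψ = 0.114, H_out = 5.382 kJ/mol
  T = 319.7 K: K = (3.711, 0.247), RR gives ψ = 0.089, H_out = 3.879 kJ/mol
  T = 321.7 K: K = (3.796, 0.256), RR gives ψ = 0.102, H_out = 4.634 kJ/mol
Linear interpolation between T = 319.7 (H_out = 3.879) and T = 321.7 (H_out = 4.634) on hF = 4.576 gives T ≈ 321.5 K, at which ψ = 0.10.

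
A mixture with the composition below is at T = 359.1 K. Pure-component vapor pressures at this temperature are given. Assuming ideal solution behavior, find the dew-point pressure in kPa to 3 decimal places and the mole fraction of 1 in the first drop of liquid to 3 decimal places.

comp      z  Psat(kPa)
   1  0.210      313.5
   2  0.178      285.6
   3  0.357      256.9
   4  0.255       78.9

At the dew point ψ → 1, so Σzᵢ/Kᵢ = 1 with Kᵢ = Pᵢˢᵃᵗ/P ⇒ 1/P = Σzᵢ/Pᵢˢᵃᵗ.
1/P = 0.210/313.5 + 0.178/285.6 + 0.357/256.9 + 0.255/78.9 = 0.005915 ⇒ P = 169.071 kPa
xᵢ = zᵢP/Pᵢˢᵃᵗ ⇒ x_1 = 0.210·169.071/313.5 = 0.113

Pdew = 169.071 kPa, x_1 = 0.113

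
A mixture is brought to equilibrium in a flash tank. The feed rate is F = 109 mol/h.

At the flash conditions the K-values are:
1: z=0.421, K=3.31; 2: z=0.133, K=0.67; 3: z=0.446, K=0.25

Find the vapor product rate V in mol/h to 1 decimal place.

V = 41.4 mol/h

Let ψ = V/F and solve Σ zᵢ(Kᵢ−1)/(1+ψ(Kᵢ−1)) = 0.
g(0) = ΣzᵢKᵢ − 1 = 0.594 and g(1) = 1 − Σzᵢ/Kᵢ = -1.110, so a root lies in (0, 1).
Iterate (Newton) starting at ψ = 0.5:
  ψ = 0.500: g = -0.1365, g' = -1.147 → ψ = 0.381
  ψ = 0.381: g = -0.0012, g' = -1.146 → ψ = 0.380
Converged at ψ = 0.380.
Then V = ψ·F = 0.3799·109 = 41.4 mol/h and L = F − V = 67.6 mol/h.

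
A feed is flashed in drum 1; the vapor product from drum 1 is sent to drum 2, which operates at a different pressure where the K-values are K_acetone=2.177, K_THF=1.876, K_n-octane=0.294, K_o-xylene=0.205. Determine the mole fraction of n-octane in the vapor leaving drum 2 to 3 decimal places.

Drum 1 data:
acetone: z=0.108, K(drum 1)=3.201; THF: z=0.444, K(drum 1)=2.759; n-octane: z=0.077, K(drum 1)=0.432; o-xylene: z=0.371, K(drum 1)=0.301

Drum 1:
Rachford–Rice: g(ψ₁) = Σ zᵢ(Kᵢ−1)/(1+ψ₁(Kᵢ−1)) = 0.
g(0) = ΣzᵢKᵢ − 1 = 0.716 and g(1) = 1 − Σzᵢ/Kᵢ = -0.605, so a root lies in (0, 1).
Newton iteration, ψ₁⁰ = 0.5:
  ψ₁ = 0.500: g = 0.0690, g' = -0.984 → ψ₁ = 0.570
Converged at ψ₁ = 0.570.
Drum-1 compositions:
  acetone: x = 0.048, y = 0.153
  THF: x = 0.222, y = 0.612
  n-octane: x = 0.114, y = 0.049
  o-xylene: x = 0.616, y = 0.186
Drum-2 feed = drum-1 vapor: z₂ = (0.1534, 0.6119, 0.0492, 0.1856).
Drum 2:
Material balance + equilibrium reduce to Σ zᵢ(Kᵢ−1)/(1+ψ₂(Kᵢ−1)) = 0.
g(0) = ΣzᵢKᵢ − 1 = 0.534 and g(1) = 1 − Σzᵢ/Kᵢ = -0.469, so a root lies in (0, 1).
Newton–Raphson from ψ₂ = 0.53:
  ψ₂ = 0.530: g = 0.1668, g' = -0.712 → ψ₂ = 0.764
  ψ₂ = 0.764: g = -0.0351, g' = -1.104 → ψ₂ = 0.732
  ψ₂ = 0.732: g = -0.0015, g' = -1.013 → ψ₂ = 0.731
Converged at ψ₂ = 0.731.
  acetone: x = 0.082, y = 0.180
  THF: x = 0.373, y = 0.700
  n-octane: x = 0.102, y = 0.030
  o-xylene: x = 0.443, y = 0.091

y_n-octane (drum 2) = 0.030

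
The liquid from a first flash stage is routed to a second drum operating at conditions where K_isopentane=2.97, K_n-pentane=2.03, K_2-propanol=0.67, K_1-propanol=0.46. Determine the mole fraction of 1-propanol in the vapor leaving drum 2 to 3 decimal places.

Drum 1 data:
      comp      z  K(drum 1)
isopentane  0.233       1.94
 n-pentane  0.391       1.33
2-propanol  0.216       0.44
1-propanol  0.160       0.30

Drum 1:
Let ψ₁ = V/F and solve Σ zᵢ(Kᵢ−1)/(1+ψ₁(Kᵢ−1)) = 0.
g(0) = ΣzᵢKᵢ − 1 = 0.115 and g(1) = 1 − Σzᵢ/Kᵢ = -0.438, so a root lies in (0, 1).
Iterate (Newton) starting at ψ₁ = 0.5:
  ψ₁ = 0.500: g = -0.0806, g' = -0.443 → ψ₁ = 0.318
  ψ₁ = 0.318: g = -0.0059, g' = -0.387 → ψ₁ = 0.303
Converged at ψ₁ = 0.303.
Drum-1 compositions:
  isopentane: x = 0.181, y = 0.352
  n-pentane: x = 0.355, y = 0.473
  2-propanol: x = 0.260, y = 0.114
  1-propanol: x = 0.203, y = 0.061
Drum-2 feed = drum-1 liquid: z₂ = (0.1814, 0.3555, 0.2601, 0.2030).
Drum 2:
Iterate (Newton) starting at ψ₂ = 0.56:
  ψ₂ = 0.560: g = 0.1396, g' = -0.475 → ψ₂ = 0.854
  ψ₂ = 0.854: g = 0.0051, g' = -0.463 → ψ₂ = 0.865
Converged at ψ₂ = 0.865.
  isopentane: x = 0.067, y = 0.199
  n-pentane: x = 0.188, y = 0.382
  2-propanol: x = 0.364, y = 0.244
  1-propanol: x = 0.381, y = 0.175

y_1-propanol (drum 2) = 0.175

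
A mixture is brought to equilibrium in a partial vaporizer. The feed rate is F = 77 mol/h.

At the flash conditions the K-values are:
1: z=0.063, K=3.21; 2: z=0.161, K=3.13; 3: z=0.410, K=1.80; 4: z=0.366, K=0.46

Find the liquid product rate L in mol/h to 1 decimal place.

Material balance + equilibrium reduce to Σ zᵢ(Kᵢ−1)/(1+ψ(Kᵢ−1)) = 0.
Feasibility: ΣzᵢKᵢ = 1.613, Σzᵢ/Kᵢ = 1.094 — both > 1, two phases present.
Newton iteration, ψ⁰ = 0.53:
  ψ = 0.530: g = 0.1787, g' = -0.565 → ψ = 0.846
  ψ = 0.846: g = 0.0026, g' = -0.585 → ψ = 0.851
Converged at ψ = 0.851.
Then V = ψ·F = 0.8505·77 = 65.5 mol/h and L = F − V = 11.5 mol/h.

L = 11.5 mol/h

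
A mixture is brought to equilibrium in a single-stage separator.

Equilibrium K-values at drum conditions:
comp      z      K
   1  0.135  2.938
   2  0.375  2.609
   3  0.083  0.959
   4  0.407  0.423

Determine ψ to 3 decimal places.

ψ = 0.696

Rachford–Rice: g(ψ) = Σ zᵢ(Kᵢ−1)/(1+ψ(Kᵢ−1)) = 0.
Check two-phase: ΣzᵢKᵢ = 1.627 > 1 and Σzᵢ/Kᵢ = 1.238 > 1, so g(0) = 0.627 > 0 and g(1) = -0.238 < 0.
Newton iteration, ψ⁰ = 0.5:
  ψ = 0.500: g = 0.1337, g' = -0.697 → ψ = 0.692
  ψ = 0.692: g = 0.0029, g' = -0.685 → ψ = 0.696
Converged at ψ = 0.696.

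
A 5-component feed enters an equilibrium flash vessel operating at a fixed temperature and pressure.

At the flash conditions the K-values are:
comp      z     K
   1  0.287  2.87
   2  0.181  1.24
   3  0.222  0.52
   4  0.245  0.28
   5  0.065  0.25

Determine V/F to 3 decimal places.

Iterate (Newton) starting at V/F = 0.5:
  V/F = 0.500: g = -0.1777, g' = -0.769 → V/F = 0.269
  V/F = 0.269: g = -0.0042, g' = -0.774 → V/F = 0.263
Converged at V/F = 0.263.

V/F = 0.263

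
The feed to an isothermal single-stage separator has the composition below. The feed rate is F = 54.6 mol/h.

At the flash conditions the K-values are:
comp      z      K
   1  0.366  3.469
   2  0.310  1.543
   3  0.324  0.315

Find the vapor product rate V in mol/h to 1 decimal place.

Rachford–Rice: g(β) = Σ zᵢ(Kᵢ−1)/(1+β(Kᵢ−1)) = 0.
Feasibility: ΣzᵢKᵢ = 1.850, Σzᵢ/Kᵢ = 1.335 — both > 1, two phases present.
Newton–Raphson from β = 0.5:
  β = 0.500: g = 0.1992, g' = -0.855 → β = 0.733
  β = 0.733: g = -0.0038, g' = -0.943 → β = 0.729
Converged at β = 0.729.
Then V = β·F = 0.7290·54.6 = 39.8 mol/h and L = F − V = 14.8 mol/h.

V = 39.8 mol/h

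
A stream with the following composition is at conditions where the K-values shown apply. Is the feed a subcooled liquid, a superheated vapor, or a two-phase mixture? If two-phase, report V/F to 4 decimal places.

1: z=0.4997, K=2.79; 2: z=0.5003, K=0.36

two-phase, V/F = 0.5013

ΣzᵢKᵢ = 1.5743; Σzᵢ/Kᵢ = 1.5688.
Both exceed 1, so a two-phase solution exists.
Let ψ = V/F and solve Σ zᵢ(Kᵢ−1)/(1+ψ(Kᵢ−1)) = 0.
Iterate (Newton) starting at ψ = 0.5:
  ψ = 0.5000: g = 0.00114, g' = -0.8890 → ψ = 0.5013
Converged at ψ = 0.5013.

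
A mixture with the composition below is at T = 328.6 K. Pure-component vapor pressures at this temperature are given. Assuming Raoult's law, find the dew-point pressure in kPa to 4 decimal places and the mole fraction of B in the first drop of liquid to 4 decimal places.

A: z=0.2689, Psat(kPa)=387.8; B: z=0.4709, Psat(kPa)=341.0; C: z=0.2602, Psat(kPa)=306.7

Pdew = 342.1467 kPa, x_B = 0.4725

At the dew point ψ → 1, so Σzᵢ/Kᵢ = 1 with Kᵢ = Pᵢˢᵃᵗ/P ⇒ 1/P = Σzᵢ/Pᵢˢᵃᵗ.
1/P = 0.2689/387.8 + 0.4709/341.0 + 0.2602/306.7 = 0.0029227 ⇒ P = 342.1467 kPa
xᵢ = zᵢP/Pᵢˢᵃᵗ ⇒ x_B = 0.4709·342.1467/341.0 = 0.4725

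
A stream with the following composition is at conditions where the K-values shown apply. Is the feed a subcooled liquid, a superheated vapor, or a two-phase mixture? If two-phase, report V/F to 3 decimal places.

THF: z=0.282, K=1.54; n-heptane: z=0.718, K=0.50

subcooled liquid

ΣzᵢKᵢ = 0.793; Σzᵢ/Kᵢ = 1.619.
Since ΣzᵢKᵢ < 1 the mixture is below its bubble point — single liquid phase.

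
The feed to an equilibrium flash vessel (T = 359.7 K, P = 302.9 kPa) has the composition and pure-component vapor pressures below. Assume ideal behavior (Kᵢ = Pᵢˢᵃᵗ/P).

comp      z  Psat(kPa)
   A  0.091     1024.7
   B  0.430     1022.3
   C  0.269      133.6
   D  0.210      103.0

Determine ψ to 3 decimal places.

Raoult's law: Kᵢ = Pᵢˢᵃᵗ/P = Pᵢˢᵃᵗ/302.9.
  K_A = 1024.7/302.9 = 3.38296, K_B = 1022.3/302.9 = 3.37504, K_C = 133.6/302.9 = 0.44107, K_D = 103.0/302.9 = 0.34005
Material balance + equilibrium reduce to Σ zᵢ(Kᵢ−1)/(1+ψ(Kᵢ−1)) = 0.
Feasibility: ΣzᵢKᵢ = 1.949, Σzᵢ/Kᵢ = 1.382 — both > 1, two phases present.
Newton iteration, ψ⁰ = 0.5:
  ψ = 0.500: g = 0.1503, g' = -0.980 → ψ = 0.653
  ψ = 0.653: g = 0.0045, g' = -0.943 → ψ = 0.658
Converged at ψ = 0.658.

ψ = 0.658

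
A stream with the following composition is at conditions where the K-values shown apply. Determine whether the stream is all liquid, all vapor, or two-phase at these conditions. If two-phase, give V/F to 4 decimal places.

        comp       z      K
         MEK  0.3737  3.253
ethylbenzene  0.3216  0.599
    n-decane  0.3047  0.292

two-phase, V/F = 0.3870

ΣzᵢKᵢ = 1.4973; Σzᵢ/Kᵢ = 1.6953.
Both exceed 1, so a two-phase solution exists.
Material balance + equilibrium reduce to Σ zᵢ(Kᵢ−1)/(1+ψ(Kᵢ−1)) = 0.
Iterate (Newton) starting at ψ = 0.41:
  ψ = 0.4100: g = -0.02063, g' = -0.8899 → ψ = 0.3868
  ψ = 0.3868: g = 0.00015, g' = -0.9037 → ψ = 0.3870
Converged at ψ = 0.3870.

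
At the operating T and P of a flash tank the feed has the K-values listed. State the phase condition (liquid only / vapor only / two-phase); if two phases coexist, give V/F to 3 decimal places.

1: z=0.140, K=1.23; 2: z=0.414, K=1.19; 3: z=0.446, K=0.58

ΣzᵢKᵢ = 0.924; Σzᵢ/Kᵢ = 1.231.
Since ΣzᵢKᵢ < 1 the mixture is below its bubble point — single liquid phase.

liquid only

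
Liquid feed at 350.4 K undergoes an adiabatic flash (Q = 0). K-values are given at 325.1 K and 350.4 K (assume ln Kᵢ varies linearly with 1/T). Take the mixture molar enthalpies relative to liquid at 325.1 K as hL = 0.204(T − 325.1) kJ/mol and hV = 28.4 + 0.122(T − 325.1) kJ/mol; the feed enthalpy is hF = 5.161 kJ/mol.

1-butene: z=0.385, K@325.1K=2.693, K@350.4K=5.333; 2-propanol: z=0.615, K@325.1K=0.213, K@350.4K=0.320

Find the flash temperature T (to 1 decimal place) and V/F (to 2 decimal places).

Adiabatic flash: solve Rachford–Rice at each trial T, then check hF = ψ·hV(T) + (1−ψ)·hL(T).
  T = 325.1 K: K = (2.693, 0.213), RR gives ψ = 0.126, H_out = 3.577 kJ/mol
  T = 350.4 K: K = (5.333, 0.320), RR gives ψ = 0.424, H_out = 16.330 kJ/mol
  T = 337.8 K: K = (3.844, 0.263), RR gives ψ = 0.306, H_out = 10.971 kJ/mol
  T = 331.5 K: K = (3.233, 0.237), RR gives ψ = 0.229, H_out = 7.702 kJ/mol
  T = 328.3 K: K = (2.953, 0.225), RR gives ψ = 0.182, H_out = 5.772 kJ/mol
  T = 326.7 K: K = (2.821, 0.219), RR gives ψ = 0.155, H_out = 4.713 kJ/mol
Linear interpolation between T = 326.7 (H_out = 4.713) and T = 328.3 (H_out = 5.772) on hF = 5.161 gives T ≈ 327.4 K, at which ψ = 0.17.

T = 327.4 K, V/F = 0.17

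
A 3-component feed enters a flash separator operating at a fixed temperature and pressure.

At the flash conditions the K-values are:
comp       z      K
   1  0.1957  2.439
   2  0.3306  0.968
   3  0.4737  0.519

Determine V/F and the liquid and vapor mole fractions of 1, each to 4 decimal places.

V/F = 0.0913, x_1 = 0.1730, y_1 = 0.4219

Material balance + equilibrium reduce to Σ zᵢ(Kᵢ−1)/(1+V/F(Kᵢ−1)) = 0.
Check two-phase: ΣzᵢKᵢ = 1.0432 > 1 and Σzᵢ/Kᵢ = 1.3345 > 1, so g(0) = 0.0432 > 0 and g(1) = -0.3345 < 0.
Newton iteration, V/F⁰ = 0.5:
  V/F = 0.5000: g = -0.14698, g' = -0.3274 → V/F = 0.0511
  V/F = 0.0511: g = 0.01814, g' = -0.4672 → V/F = 0.0899
  V/F = 0.0899: g = 0.00059, g' = -0.4378 → V/F = 0.0913
Converged at V/F = 0.0913.
Compositions from xᵢ = zᵢ/(1+V/F(Kᵢ−1)), yᵢ = Kᵢxᵢ:
  1: x = 0.1730, y = 0.4219
  2: x = 0.3316, y = 0.3210
  3: x = 0.4954, y = 0.2571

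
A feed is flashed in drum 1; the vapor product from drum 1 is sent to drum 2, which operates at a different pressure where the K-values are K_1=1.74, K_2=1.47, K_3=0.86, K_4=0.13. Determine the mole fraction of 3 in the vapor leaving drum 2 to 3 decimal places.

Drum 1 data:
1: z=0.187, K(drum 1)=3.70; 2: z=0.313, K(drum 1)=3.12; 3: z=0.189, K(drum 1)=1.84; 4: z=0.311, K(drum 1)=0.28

Drum 1:
Let ψ₁ = V/F and solve Σ zᵢ(Kᵢ−1)/(1+ψ₁(Kᵢ−1)) = 0.
Check two-phase: ΣzᵢKᵢ = 2.103 > 1 and Σzᵢ/Kᵢ = 1.364 > 1, so g(0) = 1.103 > 0 and g(1) = -0.364 < 0.
Iterate (Newton) starting at ψ₁ = 0.43:
  ψ₁ = 0.430: g = 0.3731, g' = -1.087 → ψ₁ = 0.773
  ψ₁ = 0.773: g = 0.0061, g' = -1.214 → ψ₁ = 0.778
Converged at ψ₁ = 0.778.
Drum-1 compositions:
  1: x = 0.060, y = 0.223
  2: x = 0.118, y = 0.369
  3: x = 0.114, y = 0.210
  4: x = 0.707, y = 0.198
Drum-2 feed = drum-1 vapor: z₂ = (0.2231, 0.3685, 0.2103, 0.1980).
Drum 2:
Material balance + equilibrium reduce to Σ zᵢ(Kᵢ−1)/(1+ψ₂(Kᵢ−1)) = 0.
Check two-phase: ΣzᵢKᵢ = 1.137 > 1 and Σzᵢ/Kᵢ = 2.147 > 1, so g(0) = 0.137 > 0 and g(1) = -1.147 < 0.
Newton–Raphson from ψ₂ = 0.5:
  ψ₂ = 0.500: g = -0.0758, g' = -0.593 → ψ₂ = 0.372
  ψ₂ = 0.372: g = -0.0089, g' = -0.466 → ψ₂ = 0.353
Converged at ψ₂ = 0.353.
  1: x = 0.177, y = 0.308
  2: x = 0.316, y = 0.465
  3: x = 0.221, y = 0.190
  4: x = 0.286, y = 0.037

y_3 (drum 2) = 0.190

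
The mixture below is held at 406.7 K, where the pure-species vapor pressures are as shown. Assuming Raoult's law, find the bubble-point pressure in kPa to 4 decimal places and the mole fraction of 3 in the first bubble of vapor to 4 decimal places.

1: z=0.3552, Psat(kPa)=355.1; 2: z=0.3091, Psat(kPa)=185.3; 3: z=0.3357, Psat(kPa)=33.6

At the bubble point ψ → 0, so ΣzᵢKᵢ = 1 with Kᵢ = Pᵢˢᵃᵗ/P ⇒ P = ΣzᵢPᵢˢᵃᵗ.
P = 0.3552·355.1 + 0.3091·185.3 + 0.3357·33.6 = 194.6873 kPa
yᵢ = zᵢPᵢˢᵃᵗ/P ⇒ y_3 = 0.3357·33.6/194.6873 = 0.0579

Pbub = 194.6873 kPa, y_3 = 0.0579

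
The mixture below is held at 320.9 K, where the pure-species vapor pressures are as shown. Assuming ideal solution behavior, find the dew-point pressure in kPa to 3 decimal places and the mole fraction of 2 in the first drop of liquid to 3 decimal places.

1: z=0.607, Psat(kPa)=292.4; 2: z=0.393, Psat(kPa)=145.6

Pdew = 209.420 kPa, x_2 = 0.565

At the dew point ψ → 1, so Σzᵢ/Kᵢ = 1 with Kᵢ = Pᵢˢᵃᵗ/P ⇒ 1/P = Σzᵢ/Pᵢˢᵃᵗ.
1/P = 0.607/292.4 + 0.393/145.6 = 0.004775 ⇒ P = 209.420 kPa
xᵢ = zᵢP/Pᵢˢᵃᵗ ⇒ x_2 = 0.393·209.420/145.6 = 0.565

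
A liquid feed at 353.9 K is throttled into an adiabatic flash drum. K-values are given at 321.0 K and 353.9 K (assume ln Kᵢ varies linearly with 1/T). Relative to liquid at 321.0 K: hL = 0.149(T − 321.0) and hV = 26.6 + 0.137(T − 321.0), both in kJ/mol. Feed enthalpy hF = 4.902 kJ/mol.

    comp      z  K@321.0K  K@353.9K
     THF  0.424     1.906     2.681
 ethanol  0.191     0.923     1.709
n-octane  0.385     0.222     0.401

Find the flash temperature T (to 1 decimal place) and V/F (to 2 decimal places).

T = 323.2 K, V/F = 0.17

Adiabatic flash: solve Rachford–Rice at each trial T, then check hF = ψ·hV(T) + (1−ψ)·hL(T).
  T = 321.0 K: K = (1.906, 0.923, 0.222), RR gives ψ = 0.122, H_out = 3.251 kJ/mol
  T = 353.9 K: K = (2.681, 1.709, 0.401), RR gives ψ = 0.729, H_out = 24.012 kJ/mol
  T = 337.4 K: K = (2.278, 1.274, 0.302), RR gives ψ = 0.449, H_out = 14.293 kJ/mol
  T = 329.2 K: K = (2.088, 1.089, 0.260), RR gives ψ = 0.297, H_out = 9.100 kJ/mol
  T = 325.1 K: K = (1.996, 1.003, 0.241), RR gives ψ = 0.214, H_out = 6.280 kJ/mol
  T = 323.1 K: K = (1.952, 0.964, 0.231), RR gives ψ = 0.170, H_out = 4.832 kJ/mol
Linear interpolation between T = 323.1 (H_out = 4.832) and T = 325.1 (H_out = 6.280) on hF = 4.902 gives T ≈ 323.2 K, at which ψ = 0.17.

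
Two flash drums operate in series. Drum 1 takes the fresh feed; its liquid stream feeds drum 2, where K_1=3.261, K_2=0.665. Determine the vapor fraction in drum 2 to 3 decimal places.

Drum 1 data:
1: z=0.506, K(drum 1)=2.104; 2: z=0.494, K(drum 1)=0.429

V/F (drum 2) = 0.726

Drum 1:
Material balance + equilibrium reduce to Σ zᵢ(Kᵢ−1)/(1+ψ₁(Kᵢ−1)) = 0.
Feasibility: ΣzᵢKᵢ = 1.277, Σzᵢ/Kᵢ = 1.392 — both > 1, two phases present.
Binary case is linear: z₁(K₁−1)(1+ψ₁(K₂−1)) + z₂(K₂−1)(1+ψ₁(K₁−1)) = 0
⇒ ψ₁ = [z₁(K₁−1)+z₂(K₂−1)] / [−(K₁−1)(K₂−1)] = 0.2766/0.6304 = 0.439
Drum-1 compositions:
  1: x = 0.341, y = 0.717
  2: x = 0.659, y = 0.283
Drum-2 feed = drum-1 liquid: z₂ = (0.3409, 0.6591).
Drum 2:
Binary case is linear: z₁(K₁−1)(1+ψ₂(K₂−1)) + z₂(K₂−1)(1+ψ₂(K₁−1)) = 0
⇒ ψ₂ = [z₁(K₁−1)+z₂(K₂−1)] / [−(K₁−1)(K₂−1)] = 0.5500/0.7574 = 0.726
  1: x = 0.129, y = 0.421
  2: x = 0.871, y = 0.579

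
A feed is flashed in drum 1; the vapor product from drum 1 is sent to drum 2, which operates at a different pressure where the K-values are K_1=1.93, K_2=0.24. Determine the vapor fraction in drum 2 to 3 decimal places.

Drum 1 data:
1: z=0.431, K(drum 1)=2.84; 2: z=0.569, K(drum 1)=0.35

Drum 1:
Material balance + equilibrium reduce to Σ zᵢ(Kᵢ−1)/(1+ψ₁(Kᵢ−1)) = 0.
Check two-phase: ΣzᵢKᵢ = 1.423 > 1 and Σzᵢ/Kᵢ = 1.777 > 1, so g(0) = 0.423 > 0 and g(1) = -0.777 < 0.
Newton–Raphson from ψ₁ = 0.5:
  ψ₁ = 0.500: g = -0.1349, g' = -0.923 → ψ₁ = 0.354
Converged at ψ₁ = 0.354.
Drum-1 compositions:
  1: x = 0.261, y = 0.741
  2: x = 0.739, y = 0.259
Drum-2 feed = drum-1 vapor: z₂ = (0.7414, 0.2586).
Drum 2:
Let ψ₂ = V/F and solve Σ zᵢ(Kᵢ−1)/(1+ψ₂(Kᵢ−1)) = 0.
Check two-phase: ΣzᵢKᵢ = 1.493 > 1 and Σzᵢ/Kᵢ = 1.462 > 1, so g(0) = 0.493 > 0 and g(1) = -0.462 < 0.
Newton iteration, ψ₂⁰ = 0.56:
  ψ₂ = 0.560: g = 0.1112, g' = -0.730 → ψ₂ = 0.712
  ψ₂ = 0.712: g = -0.0138, g' = -0.942 → ψ₂ = 0.698
  ψ₂ = 0.698: g = -0.0002, g' = -0.913 → ψ₂ = 0.697
Converged at ψ₂ = 0.697.
  1: x = 0.450, y = 0.868
  2: x = 0.550, y = 0.132

V/F (drum 2) = 0.697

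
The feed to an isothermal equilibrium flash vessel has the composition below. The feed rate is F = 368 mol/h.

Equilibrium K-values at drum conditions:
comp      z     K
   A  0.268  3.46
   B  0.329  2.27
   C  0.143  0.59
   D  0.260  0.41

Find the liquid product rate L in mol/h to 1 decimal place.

L = 46.8 mol/h

Let ψ = V/F and solve Σ zᵢ(Kᵢ−1)/(1+ψ(Kᵢ−1)) = 0.
Check two-phase: ΣzᵢKᵢ = 1.865 > 1 and Σzᵢ/Kᵢ = 1.099 > 1, so g(0) = 0.865 > 0 and g(1) = -0.099 < 0.
Newton–Raphson from ψ = 0.5:
  ψ = 0.500: g = 0.2599, g' = -0.745 → ψ = 0.849
  ψ = 0.849: g = 0.0173, g' = -0.713 → ψ = 0.873
Converged at ψ = 0.873.
Then V = ψ·F = 0.8729·368 = 321.2 mol/h and L = F − V = 46.8 mol/h.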